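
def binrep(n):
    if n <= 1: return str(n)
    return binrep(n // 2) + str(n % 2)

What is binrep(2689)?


binrep(2689) = binrep(1344) + '1'
binrep(1344) = binrep(672) + '0'
binrep(672) = binrep(336) + '0'
binrep(336) = binrep(168) + '0'
binrep(168) = binrep(84) + '0'
binrep(84) = binrep(42) + '0'
binrep(42) = binrep(21) + '0'
binrep(21) = binrep(10) + '1'
binrep(10) = binrep(5) + '0'
binrep(5) = binrep(2) + '1'
binrep(2) = binrep(1) + '0'
binrep(1) = '1'  (base case)
Concatenating: '1' + '0' + '1' + '0' + '1' + '0' + '0' + '0' + '0' + '0' + '0' + '1' = '101010000001'

101010000001


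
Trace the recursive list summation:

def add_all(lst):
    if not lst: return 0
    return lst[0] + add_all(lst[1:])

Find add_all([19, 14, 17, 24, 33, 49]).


add_all([19, 14, 17, 24, 33, 49]) = 19 + add_all([14, 17, 24, 33, 49])
add_all([14, 17, 24, 33, 49]) = 14 + add_all([17, 24, 33, 49])
add_all([17, 24, 33, 49]) = 17 + add_all([24, 33, 49])
add_all([24, 33, 49]) = 24 + add_all([33, 49])
add_all([33, 49]) = 33 + add_all([49])
add_all([49]) = 49 + add_all([])
add_all([]) = 0  (base case)
Total: 19 + 14 + 17 + 24 + 33 + 49 + 0 = 156

156


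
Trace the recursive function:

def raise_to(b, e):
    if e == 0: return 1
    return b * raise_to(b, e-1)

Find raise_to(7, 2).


raise_to(7, 2)
= 7 * raise_to(7, 1)
= 7 * 7 * raise_to(7, 0)
= 7 * 7 * 1
= 49

49


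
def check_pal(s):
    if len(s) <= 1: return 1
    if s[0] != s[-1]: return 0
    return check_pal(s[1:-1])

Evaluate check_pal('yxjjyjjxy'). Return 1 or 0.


check_pal('yxjjyjjxy'): s[0]='y' == s[-1]='y' -> check check_pal('xjjyjjx')
check_pal('xjjyjjx'): s[0]='x' == s[-1]='x' -> check check_pal('jjyjj')
check_pal('jjyjj'): s[0]='j' == s[-1]='j' -> check check_pal('jyj')
check_pal('jyj'): s[0]='j' == s[-1]='j' -> check check_pal('y')
check_pal('y'): len <= 1 -> return 1  (base case)
Result: 1 (palindrome)

1


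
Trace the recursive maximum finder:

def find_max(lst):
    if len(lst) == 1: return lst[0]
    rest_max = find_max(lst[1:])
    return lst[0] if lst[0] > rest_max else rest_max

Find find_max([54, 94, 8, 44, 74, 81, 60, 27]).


find_max([54, 94, 8, 44, 74, 81, 60, 27]): compare 54 with find_max([94, 8, 44, 74, 81, 60, 27])
find_max([94, 8, 44, 74, 81, 60, 27]): compare 94 with find_max([8, 44, 74, 81, 60, 27])
find_max([8, 44, 74, 81, 60, 27]): compare 8 with find_max([44, 74, 81, 60, 27])
find_max([44, 74, 81, 60, 27]): compare 44 with find_max([74, 81, 60, 27])
find_max([74, 81, 60, 27]): compare 74 with find_max([81, 60, 27])
find_max([81, 60, 27]): compare 81 with find_max([60, 27])
find_max([60, 27]): compare 60 with find_max([27])
find_max([27]) = 27  (base case)
Compare 60 with 27 -> 60
Compare 81 with 60 -> 81
Compare 74 with 81 -> 81
Compare 44 with 81 -> 81
Compare 8 with 81 -> 81
Compare 94 with 81 -> 94
Compare 54 with 94 -> 94

94


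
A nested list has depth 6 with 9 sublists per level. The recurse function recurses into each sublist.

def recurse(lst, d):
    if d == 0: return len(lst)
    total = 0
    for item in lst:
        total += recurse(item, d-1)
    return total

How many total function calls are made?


At depth 0 (root): 1 call
At depth 1: each of 1 parents calls recurse on 9 children = 9 calls
At depth 2: each of 9 parents calls recurse on 9 children = 81 calls
At depth 3: each of 81 parents calls recurse on 9 children = 729 calls
At depth 4: each of 729 parents calls recurse on 9 children = 6561 calls
At depth 5: each of 6561 parents calls recurse on 9 children = 59049 calls
At depth 6: each of 59049 parents calls recurse on 9 children = 531441 calls
Total: 1 + 9 + 81 + 729 + 6561 + 59049 + 531441 = 597871

597871


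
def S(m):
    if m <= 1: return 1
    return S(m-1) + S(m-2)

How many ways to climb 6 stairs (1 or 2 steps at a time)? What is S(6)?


Building up from base cases:
S(0) = 1
S(1) = 1
S(2) = S(1) + S(0) = 1 + 1 = 2
S(3) = S(2) + S(1) = 2 + 1 = 3
S(4) = S(3) + S(2) = 3 + 2 = 5
S(5) = S(4) + S(3) = 5 + 3 = 8
S(6) = S(5) + S(4) = 8 + 5 = 13

13


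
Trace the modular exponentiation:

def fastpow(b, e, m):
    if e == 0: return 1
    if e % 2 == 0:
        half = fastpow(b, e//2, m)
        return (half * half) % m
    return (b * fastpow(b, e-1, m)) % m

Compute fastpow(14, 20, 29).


fastpow(14, 20, 29): e is even, compute fastpow(14, 10, 29)
  fastpow(14, 10, 29): e is even, compute fastpow(14, 5, 29)
    fastpow(14, 5, 29): e is odd, compute fastpow(14, 4, 29)
      fastpow(14, 4, 29): e is even, compute fastpow(14, 2, 29)
        fastpow(14, 2, 29): e is even, compute fastpow(14, 1, 29)
          fastpow(14, 1, 29): e is odd, compute fastpow(14, 0, 29)
          fastpow(14, 0, 29) = 1
          (14 * 1) % 29 = 14
        half=14, (14*14) % 29 = 22
      half=22, (22*22) % 29 = 20
    (14 * 20) % 29 = 19
  half=19, (19*19) % 29 = 13
half=13, (13*13) % 29 = 24

24


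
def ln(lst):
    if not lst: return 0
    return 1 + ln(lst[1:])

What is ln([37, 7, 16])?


ln([37, 7, 16]) = 1 + ln([7, 16])
ln([7, 16]) = 1 + ln([16])
ln([16]) = 1 + ln([])
ln([]) = 0  (base case)
Unwinding: 1 + 1 + 1 + 0 = 3

3


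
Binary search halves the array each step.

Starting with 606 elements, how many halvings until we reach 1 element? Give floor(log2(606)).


606 / 2 = 303
303 / 2 = 151
151 / 2 = 75
75 / 2 = 37
37 / 2 = 18
18 / 2 = 9
9 / 2 = 4
4 / 2 = 2
2 / 2 = 1
Reached 1 after 9 halvings

9


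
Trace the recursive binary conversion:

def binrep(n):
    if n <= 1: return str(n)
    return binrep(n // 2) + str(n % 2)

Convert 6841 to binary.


binrep(6841) = binrep(3420) + '1'
binrep(3420) = binrep(1710) + '0'
binrep(1710) = binrep(855) + '0'
binrep(855) = binrep(427) + '1'
binrep(427) = binrep(213) + '1'
binrep(213) = binrep(106) + '1'
binrep(106) = binrep(53) + '0'
binrep(53) = binrep(26) + '1'
binrep(26) = binrep(13) + '0'
binrep(13) = binrep(6) + '1'
binrep(6) = binrep(3) + '0'
binrep(3) = binrep(1) + '1'
binrep(1) = '1'  (base case)
Concatenating: '1' + '1' + '0' + '1' + '0' + '1' + '0' + '1' + '1' + '1' + '0' + '0' + '1' = '1101010111001'

1101010111001


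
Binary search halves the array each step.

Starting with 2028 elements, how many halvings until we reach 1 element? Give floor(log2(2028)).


2028 / 2 = 1014
1014 / 2 = 507
507 / 2 = 253
253 / 2 = 126
126 / 2 = 63
63 / 2 = 31
31 / 2 = 15
15 / 2 = 7
7 / 2 = 3
3 / 2 = 1
Reached 1 after 10 halvings

10


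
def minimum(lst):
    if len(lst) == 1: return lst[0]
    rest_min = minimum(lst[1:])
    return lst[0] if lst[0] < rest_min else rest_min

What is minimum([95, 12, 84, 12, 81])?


minimum([95, 12, 84, 12, 81]): compare 95 with minimum([12, 84, 12, 81])
minimum([12, 84, 12, 81]): compare 12 with minimum([84, 12, 81])
minimum([84, 12, 81]): compare 84 with minimum([12, 81])
minimum([12, 81]): compare 12 with minimum([81])
minimum([81]) = 81  (base case)
Compare 12 with 81 -> 12
Compare 84 with 12 -> 12
Compare 12 with 12 -> 12
Compare 95 with 12 -> 12

12


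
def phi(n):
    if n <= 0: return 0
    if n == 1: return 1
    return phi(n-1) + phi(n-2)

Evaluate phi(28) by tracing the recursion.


Computing phi(28) bottom-up:
phi(0) = 0
phi(1) = 1
phi(2) = phi(1) + phi(0) = 1 + 0 = 1
phi(3) = phi(2) + phi(1) = 1 + 1 = 2
phi(4) = phi(3) + phi(2) = 2 + 1 = 3
phi(5) = phi(4) + phi(3) = 3 + 2 = 5
phi(6) = phi(5) + phi(4) = 5 + 3 = 8
phi(7) = phi(6) + phi(5) = 8 + 5 = 13
phi(8) = phi(7) + phi(6) = 13 + 8 = 21
phi(9) = phi(8) + phi(7) = 21 + 13 = 34
phi(10) = phi(9) + phi(8) = 34 + 21 = 55
phi(11) = phi(10) + phi(9) = 55 + 34 = 89
phi(12) = phi(11) + phi(10) = 89 + 55 = 144
phi(13) = phi(12) + phi(11) = 144 + 89 = 233
phi(14) = phi(13) + phi(12) = 233 + 144 = 377
phi(15) = phi(14) + phi(13) = 377 + 233 = 610
phi(16) = phi(15) + phi(14) = 610 + 377 = 987
phi(17) = phi(16) + phi(15) = 987 + 610 = 1597
phi(18) = phi(17) + phi(16) = 1597 + 987 = 2584
phi(19) = phi(18) + phi(17) = 2584 + 1597 = 4181
phi(20) = phi(19) + phi(18) = 4181 + 2584 = 6765
phi(21) = phi(20) + phi(19) = 6765 + 4181 = 10946
phi(22) = phi(21) + phi(20) = 10946 + 6765 = 17711
phi(23) = phi(22) + phi(21) = 17711 + 10946 = 28657
phi(24) = phi(23) + phi(22) = 28657 + 17711 = 46368
phi(25) = phi(24) + phi(23) = 46368 + 28657 = 75025
phi(26) = phi(25) + phi(24) = 75025 + 46368 = 121393
phi(27) = phi(26) + phi(25) = 121393 + 75025 = 196418
phi(28) = phi(27) + phi(26) = 196418 + 121393 = 317811

317811


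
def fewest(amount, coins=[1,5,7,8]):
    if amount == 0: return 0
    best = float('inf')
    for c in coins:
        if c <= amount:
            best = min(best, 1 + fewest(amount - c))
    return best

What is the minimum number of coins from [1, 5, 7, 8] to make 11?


Building up with DP:
fewest(0) = 0
fewest(1) = min(1+fewest(0)=1+0=1) = 1
fewest(2) = min(1+fewest(1)=1+1=2) = 2
fewest(3) = min(1+fewest(2)=1+2=3) = 3
fewest(4) = min(1+fewest(3)=1+3=4) = 4
fewest(5) = min(1+fewest(4)=1+4=5, 1+fewest(0)=1+0=1) = 1
fewest(6) = min(1+fewest(5)=1+1=2, 1+fewest(1)=1+1=2) = 2
fewest(7) = min(1+fewest(6)=1+2=3, 1+fewest(2)=1+2=3, 1+fewest(0)=1+0=1) = 1
fewest(8) = min(1+fewest(7)=1+1=2, 1+fewest(3)=1+3=4, 1+fewest(1)=1+1=2, 1+fewest(0)=1+0=1) = 1
fewest(9) = min(1+fewest(8)=1+1=2, 1+fewest(4)=1+4=5, 1+fewest(2)=1+2=3, 1+fewest(1)=1+1=2) = 2
fewest(10) = min(1+fewest(9)=1+2=3, 1+fewest(5)=1+1=2, 1+fewest(3)=1+3=4, 1+fewest(2)=1+2=3) = 2
fewest(11) = min(1+fewest(10)=1+2=3, 1+fewest(6)=1+2=3, 1+fewest(4)=1+4=5, 1+fewest(3)=1+3=4) = 3

3


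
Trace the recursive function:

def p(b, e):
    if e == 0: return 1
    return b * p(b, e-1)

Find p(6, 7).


p(6, 7)
= 6 * p(6, 6)
= 6 * 6 * p(6, 5)
= 6 * 6 * 6 * p(6, 4)
= 6 * 6 * 6 * 6 * p(6, 3)
= 6 * 6 * 6 * 6 * 6 * p(6, 2)
= 6 * 6 * 6 * 6 * 6 * 6 * p(6, 1)
= 6 * 6 * 6 * 6 * 6 * 6 * 6 * p(6, 0)
= 6 * 6 * 6 * 6 * 6 * 6 * 6 * 1
= 279936

279936


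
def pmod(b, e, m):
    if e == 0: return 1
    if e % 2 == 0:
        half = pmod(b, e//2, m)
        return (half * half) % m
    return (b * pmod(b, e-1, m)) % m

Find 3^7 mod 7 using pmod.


pmod(3, 7, 7): e is odd, compute pmod(3, 6, 7)
  pmod(3, 6, 7): e is even, compute pmod(3, 3, 7)
    pmod(3, 3, 7): e is odd, compute pmod(3, 2, 7)
      pmod(3, 2, 7): e is even, compute pmod(3, 1, 7)
        pmod(3, 1, 7): e is odd, compute pmod(3, 0, 7)
          pmod(3, 0, 7) = 1
        (3 * 1) % 7 = 3
      half=3, (3*3) % 7 = 2
    (3 * 2) % 7 = 6
  half=6, (6*6) % 7 = 1
(3 * 1) % 7 = 3

3


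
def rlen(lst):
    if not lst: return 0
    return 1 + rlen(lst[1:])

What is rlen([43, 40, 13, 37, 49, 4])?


rlen([43, 40, 13, 37, 49, 4]) = 1 + rlen([40, 13, 37, 49, 4])
rlen([40, 13, 37, 49, 4]) = 1 + rlen([13, 37, 49, 4])
rlen([13, 37, 49, 4]) = 1 + rlen([37, 49, 4])
rlen([37, 49, 4]) = 1 + rlen([49, 4])
rlen([49, 4]) = 1 + rlen([4])
rlen([4]) = 1 + rlen([])
rlen([]) = 0  (base case)
Unwinding: 1 + 1 + 1 + 1 + 1 + 1 + 0 = 6

6


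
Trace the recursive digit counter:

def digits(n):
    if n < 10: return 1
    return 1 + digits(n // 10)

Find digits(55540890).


digits(55540890) = 1 + digits(5554089)
digits(5554089) = 1 + digits(555408)
digits(555408) = 1 + digits(55540)
digits(55540) = 1 + digits(5554)
digits(5554) = 1 + digits(555)
digits(555) = 1 + digits(55)
digits(55) = 1 + digits(5)
digits(5) = 1  (base case: 5 < 10)
Unwinding: 1 + 1 + 1 + 1 + 1 + 1 + 1 + 1 = 8

8


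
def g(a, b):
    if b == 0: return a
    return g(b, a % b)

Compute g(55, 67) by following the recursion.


g(55, 67) = g(67, 55)
g(67, 55) = g(55, 12)
g(55, 12) = g(12, 7)
g(12, 7) = g(7, 5)
g(7, 5) = g(5, 2)
g(5, 2) = g(2, 1)
g(2, 1) = g(1, 0)
g(1, 0) = 1  (base case)

1


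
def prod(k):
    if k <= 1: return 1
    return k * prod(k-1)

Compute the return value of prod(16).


prod(16)
= 16 * prod(15)
= 16 * 15 * prod(14)
= 16 * 15 * 14 * prod(13)
= 16 * 15 * 14 * 13 * prod(12)
= 16 * 15 * 14 * 13 * 12 * prod(11)
= 16 * 15 * 14 * 13 * 12 * 11 * prod(10)
= 16 * 15 * 14 * 13 * 12 * 11 * 10 * prod(9)
= 16 * 15 * 14 * 13 * 12 * 11 * 10 * 9 * prod(8)
= 16 * 15 * 14 * 13 * 12 * 11 * 10 * 9 * 8 * prod(7)
= 16 * 15 * 14 * 13 * 12 * 11 * 10 * 9 * 8 * 7 * prod(6)
= 16 * 15 * 14 * 13 * 12 * 11 * 10 * 9 * 8 * 7 * 6 * prod(5)
= 16 * 15 * 14 * 13 * 12 * 11 * 10 * 9 * 8 * 7 * 6 * 5 * prod(4)
= 16 * 15 * 14 * 13 * 12 * 11 * 10 * 9 * 8 * 7 * 6 * 5 * 4 * prod(3)
= 16 * 15 * 14 * 13 * 12 * 11 * 10 * 9 * 8 * 7 * 6 * 5 * 4 * 3 * prod(2)
= 16 * 15 * 14 * 13 * 12 * 11 * 10 * 9 * 8 * 7 * 6 * 5 * 4 * 3 * 2 * prod(1)
= 16 * 15 * 14 * 13 * 12 * 11 * 10 * 9 * 8 * 7 * 6 * 5 * 4 * 3 * 2 * 1
= 20922789888000

20922789888000


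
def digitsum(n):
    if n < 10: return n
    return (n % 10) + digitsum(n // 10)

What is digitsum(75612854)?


digitsum(75612854) = 4 + digitsum(7561285)
digitsum(7561285) = 5 + digitsum(756128)
digitsum(756128) = 8 + digitsum(75612)
digitsum(75612) = 2 + digitsum(7561)
digitsum(7561) = 1 + digitsum(756)
digitsum(756) = 6 + digitsum(75)
digitsum(75) = 5 + digitsum(7)
digitsum(7) = 7  (base case)
Total: 4 + 5 + 8 + 2 + 1 + 6 + 5 + 7 = 38

38


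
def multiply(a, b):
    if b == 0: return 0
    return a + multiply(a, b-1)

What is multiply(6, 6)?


multiply(6, 6) = 6 + multiply(6, 5)
multiply(6, 5) = 6 + multiply(6, 4)
multiply(6, 4) = 6 + multiply(6, 3)
multiply(6, 3) = 6 + multiply(6, 2)
multiply(6, 2) = 6 + multiply(6, 1)
multiply(6, 1) = 6 + multiply(6, 0)
multiply(6, 0) = 0  (base case)
Total: 6 + 6 + 6 + 6 + 6 + 6 + 0 = 36

36


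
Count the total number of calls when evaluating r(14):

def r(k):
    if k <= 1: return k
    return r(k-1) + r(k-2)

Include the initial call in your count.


Let C(n) = total calls for r(n)
C(0) = 1, C(1) = 1
C(2) = 1 + C(1) + C(0) = 1 + 1 + 1 = 3
C(3) = 1 + C(2) + C(1) = 1 + 3 + 1 = 5
C(4) = 1 + C(3) + C(2) = 1 + 5 + 3 = 9
C(5) = 1 + C(4) + C(3) = 1 + 9 + 5 = 15
C(6) = 1 + C(5) + C(4) = 1 + 15 + 9 = 25
C(7) = 1 + C(6) + C(5) = 1 + 25 + 15 = 41
C(8) = 1 + C(7) + C(6) = 1 + 41 + 25 = 67
C(9) = 1 + C(8) + C(7) = 1 + 67 + 41 = 109
C(10) = 1 + C(9) + C(8) = 1 + 109 + 67 = 177
C(11) = 1 + C(10) + C(9) = 1 + 177 + 109 = 287
C(12) = 1 + C(11) + C(10) = 1 + 287 + 177 = 465
C(13) = 1 + C(12) + C(11) = 1 + 465 + 287 = 753
C(14) = 1 + C(13) + C(12) = 1 + 753 + 465 = 1219

1219


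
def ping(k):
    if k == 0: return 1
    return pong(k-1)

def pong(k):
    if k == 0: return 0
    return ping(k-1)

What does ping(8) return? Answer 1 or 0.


ping(8) = pong(7)
pong(7) = ping(6)
ping(6) = pong(5)
pong(5) = ping(4)
ping(4) = pong(3)
pong(3) = ping(2)
ping(2) = pong(1)
pong(1) = ping(0)
ping(0) = 1  (base case)
Result: 1

1


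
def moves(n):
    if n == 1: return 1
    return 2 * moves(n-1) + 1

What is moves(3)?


moves(3) = 2 * moves(2) + 1
moves(2) = 2 * moves(1) + 1
moves(1) = 1  (base case)
moves(2) = 2 * 1 + 1 = 3
moves(3) = 2 * 3 + 1 = 7

7


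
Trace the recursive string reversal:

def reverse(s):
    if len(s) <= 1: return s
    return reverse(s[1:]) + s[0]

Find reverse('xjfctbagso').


reverse('xjfctbagso') = reverse('jfctbagso') + 'x'
reverse('jfctbagso') = reverse('fctbagso') + 'j'
reverse('fctbagso') = reverse('ctbagso') + 'f'
reverse('ctbagso') = reverse('tbagso') + 'c'
reverse('tbagso') = reverse('bagso') + 't'
reverse('bagso') = reverse('agso') + 'b'
reverse('agso') = reverse('gso') + 'a'
reverse('gso') = reverse('so') + 'g'
reverse('so') = reverse('o') + 's'
reverse('o') = 'o'  (base case)
Concatenating: 'o' + 's' + 'g' + 'a' + 'b' + 't' + 'c' + 'f' + 'j' + 'x' = 'osgabtcfjx'

osgabtcfjx


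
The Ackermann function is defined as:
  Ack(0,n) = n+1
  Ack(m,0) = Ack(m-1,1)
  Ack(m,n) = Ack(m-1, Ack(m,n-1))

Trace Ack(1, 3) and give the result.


Ack(1, 3) = Ack(0, Ack(1, 2))
  Ack(1, 2) = Ack(0, Ack(1, 1))
    Ack(1, 1) = Ack(0, Ack(1, 0))
      Ack(1, 0) = Ack(0, 1)
        Ack(0, 1) = 2
      = Ack(0, 2)
      Ack(0, 2) = 3
    = Ack(0, 3)
    Ack(0, 3) = 4
  = Ack(0, 4)
  Ack(0, 4) = 5
Result: Ack(1, 3) = 5

5


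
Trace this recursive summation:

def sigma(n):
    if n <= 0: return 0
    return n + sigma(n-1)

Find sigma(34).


sigma(34)
= 34 + 33 + 32 + 31 + 30 + 29 + 28 + 27 + 26 + 25 + 24 + 23 + 22 + 21 + 20 + 19 + 18 + 17 + 16 + 15 + 14 + 13 + 12 + 11 + 10 + 9 + 8 + 7 + 6 + 5 + 4 + 3 + 2 + 1 + sigma(0)
= 34 + 33 + 32 + 31 + 30 + 29 + 28 + 27 + 26 + 25 + 24 + 23 + 22 + 21 + 20 + 19 + 18 + 17 + 16 + 15 + 14 + 13 + 12 + 11 + 10 + 9 + 8 + 7 + 6 + 5 + 4 + 3 + 2 + 1 + 0
= 595

595


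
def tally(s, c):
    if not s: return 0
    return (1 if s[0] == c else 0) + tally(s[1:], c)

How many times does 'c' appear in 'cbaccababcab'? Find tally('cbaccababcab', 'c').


s[0]='c' == 'c' -> 1
s[0]='b' != 'c' -> 0
s[0]='a' != 'c' -> 0
s[0]='c' == 'c' -> 1
s[0]='c' == 'c' -> 1
s[0]='a' != 'c' -> 0
s[0]='b' != 'c' -> 0
s[0]='a' != 'c' -> 0
s[0]='b' != 'c' -> 0
s[0]='c' == 'c' -> 1
s[0]='a' != 'c' -> 0
s[0]='b' != 'c' -> 0
Sum: 1 + 0 + 0 + 1 + 1 + 0 + 0 + 0 + 0 + 1 + 0 + 0 = 4

4


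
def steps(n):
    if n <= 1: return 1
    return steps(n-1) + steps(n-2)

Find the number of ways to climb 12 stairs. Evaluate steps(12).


Building up from base cases:
steps(0) = 1
steps(1) = 1
steps(2) = steps(1) + steps(0) = 1 + 1 = 2
steps(3) = steps(2) + steps(1) = 2 + 1 = 3
steps(4) = steps(3) + steps(2) = 3 + 2 = 5
steps(5) = steps(4) + steps(3) = 5 + 3 = 8
steps(6) = steps(5) + steps(4) = 8 + 5 = 13
steps(7) = steps(6) + steps(5) = 13 + 8 = 21
steps(8) = steps(7) + steps(6) = 21 + 13 = 34
steps(9) = steps(8) + steps(7) = 34 + 21 = 55
steps(10) = steps(9) + steps(8) = 55 + 34 = 89
steps(11) = steps(10) + steps(9) = 89 + 55 = 144
steps(12) = steps(11) + steps(10) = 144 + 89 = 233

233


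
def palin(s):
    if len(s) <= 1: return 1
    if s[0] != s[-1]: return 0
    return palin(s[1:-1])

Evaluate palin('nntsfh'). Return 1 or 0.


palin('nntsfh'): s[0]='n' != s[-1]='h' -> return 0
Result: 0 (not a palindrome)

0


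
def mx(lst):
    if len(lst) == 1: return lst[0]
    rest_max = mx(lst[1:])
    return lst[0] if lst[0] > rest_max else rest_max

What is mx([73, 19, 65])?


mx([73, 19, 65]): compare 73 with mx([19, 65])
mx([19, 65]): compare 19 with mx([65])
mx([65]) = 65  (base case)
Compare 19 with 65 -> 65
Compare 73 with 65 -> 73

73


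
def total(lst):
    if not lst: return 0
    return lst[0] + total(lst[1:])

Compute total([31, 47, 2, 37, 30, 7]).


total([31, 47, 2, 37, 30, 7]) = 31 + total([47, 2, 37, 30, 7])
total([47, 2, 37, 30, 7]) = 47 + total([2, 37, 30, 7])
total([2, 37, 30, 7]) = 2 + total([37, 30, 7])
total([37, 30, 7]) = 37 + total([30, 7])
total([30, 7]) = 30 + total([7])
total([7]) = 7 + total([])
total([]) = 0  (base case)
Total: 31 + 47 + 2 + 37 + 30 + 7 + 0 = 154

154


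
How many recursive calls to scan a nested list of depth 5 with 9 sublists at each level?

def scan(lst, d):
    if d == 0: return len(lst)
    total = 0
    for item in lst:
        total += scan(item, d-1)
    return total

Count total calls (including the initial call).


At depth 0 (root): 1 call
At depth 1: each of 1 parents calls scan on 9 children = 9 calls
At depth 2: each of 9 parents calls scan on 9 children = 81 calls
At depth 3: each of 81 parents calls scan on 9 children = 729 calls
At depth 4: each of 729 parents calls scan on 9 children = 6561 calls
At depth 5: each of 6561 parents calls scan on 9 children = 59049 calls
Total: 1 + 9 + 81 + 729 + 6561 + 59049 = 66430

66430


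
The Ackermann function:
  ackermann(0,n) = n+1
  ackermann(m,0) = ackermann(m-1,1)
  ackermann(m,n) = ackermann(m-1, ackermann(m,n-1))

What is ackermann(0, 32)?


ackermann(0, 32) = 33
Result: ackermann(0, 32) = 33

33


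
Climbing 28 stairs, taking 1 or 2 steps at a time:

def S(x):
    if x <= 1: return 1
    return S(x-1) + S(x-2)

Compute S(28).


Building up from base cases:
S(0) = 1
S(1) = 1
S(2) = S(1) + S(0) = 1 + 1 = 2
S(3) = S(2) + S(1) = 2 + 1 = 3
S(4) = S(3) + S(2) = 3 + 2 = 5
S(5) = S(4) + S(3) = 5 + 3 = 8
S(6) = S(5) + S(4) = 8 + 5 = 13
S(7) = S(6) + S(5) = 13 + 8 = 21
S(8) = S(7) + S(6) = 21 + 13 = 34
S(9) = S(8) + S(7) = 34 + 21 = 55
S(10) = S(9) + S(8) = 55 + 34 = 89
S(11) = S(10) + S(9) = 89 + 55 = 144
S(12) = S(11) + S(10) = 144 + 89 = 233
S(13) = S(12) + S(11) = 233 + 144 = 377
S(14) = S(13) + S(12) = 377 + 233 = 610
S(15) = S(14) + S(13) = 610 + 377 = 987
S(16) = S(15) + S(14) = 987 + 610 = 1597
S(17) = S(16) + S(15) = 1597 + 987 = 2584
S(18) = S(17) + S(16) = 2584 + 1597 = 4181
S(19) = S(18) + S(17) = 4181 + 2584 = 6765
S(20) = S(19) + S(18) = 6765 + 4181 = 10946
S(21) = S(20) + S(19) = 10946 + 6765 = 17711
S(22) = S(21) + S(20) = 17711 + 10946 = 28657
S(23) = S(22) + S(21) = 28657 + 17711 = 46368
S(24) = S(23) + S(22) = 46368 + 28657 = 75025
S(25) = S(24) + S(23) = 75025 + 46368 = 121393
S(26) = S(25) + S(24) = 121393 + 75025 = 196418
S(27) = S(26) + S(25) = 196418 + 121393 = 317811
S(28) = S(27) + S(26) = 317811 + 196418 = 514229

514229


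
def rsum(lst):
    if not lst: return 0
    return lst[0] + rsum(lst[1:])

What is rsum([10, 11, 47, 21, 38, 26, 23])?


rsum([10, 11, 47, 21, 38, 26, 23]) = 10 + rsum([11, 47, 21, 38, 26, 23])
rsum([11, 47, 21, 38, 26, 23]) = 11 + rsum([47, 21, 38, 26, 23])
rsum([47, 21, 38, 26, 23]) = 47 + rsum([21, 38, 26, 23])
rsum([21, 38, 26, 23]) = 21 + rsum([38, 26, 23])
rsum([38, 26, 23]) = 38 + rsum([26, 23])
rsum([26, 23]) = 26 + rsum([23])
rsum([23]) = 23 + rsum([])
rsum([]) = 0  (base case)
Total: 10 + 11 + 47 + 21 + 38 + 26 + 23 + 0 = 176

176


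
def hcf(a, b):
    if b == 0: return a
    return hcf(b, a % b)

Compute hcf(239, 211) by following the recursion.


hcf(239, 211) = hcf(211, 28)
hcf(211, 28) = hcf(28, 15)
hcf(28, 15) = hcf(15, 13)
hcf(15, 13) = hcf(13, 2)
hcf(13, 2) = hcf(2, 1)
hcf(2, 1) = hcf(1, 0)
hcf(1, 0) = 1  (base case)

1


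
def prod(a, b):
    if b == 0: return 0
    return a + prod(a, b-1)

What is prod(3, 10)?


prod(3, 10) = 3 + prod(3, 9)
prod(3, 9) = 3 + prod(3, 8)
prod(3, 8) = 3 + prod(3, 7)
prod(3, 7) = 3 + prod(3, 6)
prod(3, 6) = 3 + prod(3, 5)
prod(3, 5) = 3 + prod(3, 4)
prod(3, 4) = 3 + prod(3, 3)
prod(3, 3) = 3 + prod(3, 2)
prod(3, 2) = 3 + prod(3, 1)
prod(3, 1) = 3 + prod(3, 0)
prod(3, 0) = 0  (base case)
Total: 3 + 3 + 3 + 3 + 3 + 3 + 3 + 3 + 3 + 3 + 0 = 30

30


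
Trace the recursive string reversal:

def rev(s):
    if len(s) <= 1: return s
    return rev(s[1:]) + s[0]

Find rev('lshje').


rev('lshje') = rev('shje') + 'l'
rev('shje') = rev('hje') + 's'
rev('hje') = rev('je') + 'h'
rev('je') = rev('e') + 'j'
rev('e') = 'e'  (base case)
Concatenating: 'e' + 'j' + 'h' + 's' + 'l' = 'ejhsl'

ejhsl


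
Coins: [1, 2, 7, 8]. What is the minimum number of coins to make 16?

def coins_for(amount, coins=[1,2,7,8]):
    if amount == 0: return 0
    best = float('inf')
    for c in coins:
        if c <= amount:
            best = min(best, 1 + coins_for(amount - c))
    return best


Building up with DP:
coins_for(0) = 0
coins_for(1) = min(1+coins_for(0)=1+0=1) = 1
coins_for(2) = min(1+coins_for(1)=1+1=2, 1+coins_for(0)=1+0=1) = 1
coins_for(3) = min(1+coins_for(2)=1+1=2, 1+coins_for(1)=1+1=2) = 2
coins_for(4) = min(1+coins_for(3)=1+2=3, 1+coins_for(2)=1+1=2) = 2
coins_for(5) = min(1+coins_for(4)=1+2=3, 1+coins_for(3)=1+2=3) = 3
coins_for(6) = min(1+coins_for(5)=1+3=4, 1+coins_for(4)=1+2=3) = 3
coins_for(7) = min(1+coins_for(6)=1+3=4, 1+coins_for(5)=1+3=4, 1+coins_for(0)=1+0=1) = 1
coins_for(8) = min(1+coins_for(7)=1+1=2, 1+coins_for(6)=1+3=4, 1+coins_for(1)=1+1=2, 1+coins_for(0)=1+0=1) = 1
coins_for(9) = min(1+coins_for(8)=1+1=2, 1+coins_for(7)=1+1=2, 1+coins_for(2)=1+1=2, 1+coins_for(1)=1+1=2) = 2
coins_for(10) = min(1+coins_for(9)=1+2=3, 1+coins_for(8)=1+1=2, 1+coins_for(3)=1+2=3, 1+coins_for(2)=1+1=2) = 2
coins_for(11) = min(1+coins_for(10)=1+2=3, 1+coins_for(9)=1+2=3, 1+coins_for(4)=1+2=3, 1+coins_for(3)=1+2=3) = 3
coins_for(12) = min(1+coins_for(11)=1+3=4, 1+coins_for(10)=1+2=3, 1+coins_for(5)=1+3=4, 1+coins_for(4)=1+2=3) = 3
coins_for(13) = min(1+coins_for(12)=1+3=4, 1+coins_for(11)=1+3=4, 1+coins_for(6)=1+3=4, 1+coins_for(5)=1+3=4) = 4
coins_for(14) = min(1+coins_for(13)=1+4=5, 1+coins_for(12)=1+3=4, 1+coins_for(7)=1+1=2, 1+coins_for(6)=1+3=4) = 2
coins_for(15) = min(1+coins_for(14)=1+2=3, 1+coins_for(13)=1+4=5, 1+coins_for(8)=1+1=2, 1+coins_for(7)=1+1=2) = 2
coins_for(16) = min(1+coins_for(15)=1+2=3, 1+coins_for(14)=1+2=3, 1+coins_for(9)=1+2=3, 1+coins_for(8)=1+1=2) = 2

2


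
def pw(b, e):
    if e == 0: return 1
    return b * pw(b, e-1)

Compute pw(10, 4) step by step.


pw(10, 4)
= 10 * pw(10, 3)
= 10 * 10 * pw(10, 2)
= 10 * 10 * 10 * pw(10, 1)
= 10 * 10 * 10 * 10 * pw(10, 0)
= 10 * 10 * 10 * 10 * 1
= 10000

10000


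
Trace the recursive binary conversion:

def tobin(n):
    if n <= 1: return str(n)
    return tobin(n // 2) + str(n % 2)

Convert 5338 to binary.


tobin(5338) = tobin(2669) + '0'
tobin(2669) = tobin(1334) + '1'
tobin(1334) = tobin(667) + '0'
tobin(667) = tobin(333) + '1'
tobin(333) = tobin(166) + '1'
tobin(166) = tobin(83) + '0'
tobin(83) = tobin(41) + '1'
tobin(41) = tobin(20) + '1'
tobin(20) = tobin(10) + '0'
tobin(10) = tobin(5) + '0'
tobin(5) = tobin(2) + '1'
tobin(2) = tobin(1) + '0'
tobin(1) = '1'  (base case)
Concatenating: '1' + '0' + '1' + '0' + '0' + '1' + '1' + '0' + '1' + '1' + '0' + '1' + '0' = '1010011011010'

1010011011010


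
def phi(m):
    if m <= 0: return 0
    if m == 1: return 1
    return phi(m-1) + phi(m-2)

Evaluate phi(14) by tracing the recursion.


Computing phi(14) bottom-up:
phi(0) = 0
phi(1) = 1
phi(2) = phi(1) + phi(0) = 1 + 0 = 1
phi(3) = phi(2) + phi(1) = 1 + 1 = 2
phi(4) = phi(3) + phi(2) = 2 + 1 = 3
phi(5) = phi(4) + phi(3) = 3 + 2 = 5
phi(6) = phi(5) + phi(4) = 5 + 3 = 8
phi(7) = phi(6) + phi(5) = 8 + 5 = 13
phi(8) = phi(7) + phi(6) = 13 + 8 = 21
phi(9) = phi(8) + phi(7) = 21 + 13 = 34
phi(10) = phi(9) + phi(8) = 34 + 21 = 55
phi(11) = phi(10) + phi(9) = 55 + 34 = 89
phi(12) = phi(11) + phi(10) = 89 + 55 = 144
phi(13) = phi(12) + phi(11) = 144 + 89 = 233
phi(14) = phi(13) + phi(12) = 233 + 144 = 377

377


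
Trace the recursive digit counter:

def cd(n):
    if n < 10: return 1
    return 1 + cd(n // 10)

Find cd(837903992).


cd(837903992) = 1 + cd(83790399)
cd(83790399) = 1 + cd(8379039)
cd(8379039) = 1 + cd(837903)
cd(837903) = 1 + cd(83790)
cd(83790) = 1 + cd(8379)
cd(8379) = 1 + cd(837)
cd(837) = 1 + cd(83)
cd(83) = 1 + cd(8)
cd(8) = 1  (base case: 8 < 10)
Unwinding: 1 + 1 + 1 + 1 + 1 + 1 + 1 + 1 + 1 = 9

9


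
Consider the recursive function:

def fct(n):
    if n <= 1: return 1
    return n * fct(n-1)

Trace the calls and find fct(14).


fct(14)
= 14 * fct(13)
= 14 * 13 * fct(12)
= 14 * 13 * 12 * fct(11)
= 14 * 13 * 12 * 11 * fct(10)
= 14 * 13 * 12 * 11 * 10 * fct(9)
= 14 * 13 * 12 * 11 * 10 * 9 * fct(8)
= 14 * 13 * 12 * 11 * 10 * 9 * 8 * fct(7)
= 14 * 13 * 12 * 11 * 10 * 9 * 8 * 7 * fct(6)
= 14 * 13 * 12 * 11 * 10 * 9 * 8 * 7 * 6 * fct(5)
= 14 * 13 * 12 * 11 * 10 * 9 * 8 * 7 * 6 * 5 * fct(4)
= 14 * 13 * 12 * 11 * 10 * 9 * 8 * 7 * 6 * 5 * 4 * fct(3)
= 14 * 13 * 12 * 11 * 10 * 9 * 8 * 7 * 6 * 5 * 4 * 3 * fct(2)
= 14 * 13 * 12 * 11 * 10 * 9 * 8 * 7 * 6 * 5 * 4 * 3 * 2 * fct(1)
= 14 * 13 * 12 * 11 * 10 * 9 * 8 * 7 * 6 * 5 * 4 * 3 * 2 * 1
= 87178291200

87178291200


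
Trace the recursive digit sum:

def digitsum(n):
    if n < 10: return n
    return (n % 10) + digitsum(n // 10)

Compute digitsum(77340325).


digitsum(77340325) = 5 + digitsum(7734032)
digitsum(7734032) = 2 + digitsum(773403)
digitsum(773403) = 3 + digitsum(77340)
digitsum(77340) = 0 + digitsum(7734)
digitsum(7734) = 4 + digitsum(773)
digitsum(773) = 3 + digitsum(77)
digitsum(77) = 7 + digitsum(7)
digitsum(7) = 7  (base case)
Total: 5 + 2 + 3 + 0 + 4 + 3 + 7 + 7 = 31

31


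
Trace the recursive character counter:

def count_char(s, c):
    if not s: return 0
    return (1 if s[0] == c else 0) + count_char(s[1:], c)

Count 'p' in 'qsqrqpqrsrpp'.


s[0]='q' != 'p' -> 0
s[0]='s' != 'p' -> 0
s[0]='q' != 'p' -> 0
s[0]='r' != 'p' -> 0
s[0]='q' != 'p' -> 0
s[0]='p' == 'p' -> 1
s[0]='q' != 'p' -> 0
s[0]='r' != 'p' -> 0
s[0]='s' != 'p' -> 0
s[0]='r' != 'p' -> 0
s[0]='p' == 'p' -> 1
s[0]='p' == 'p' -> 1
Sum: 0 + 0 + 0 + 0 + 0 + 1 + 0 + 0 + 0 + 0 + 1 + 1 = 3

3


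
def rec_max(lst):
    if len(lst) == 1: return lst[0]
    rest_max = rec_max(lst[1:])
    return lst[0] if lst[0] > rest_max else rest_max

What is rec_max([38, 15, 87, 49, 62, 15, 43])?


rec_max([38, 15, 87, 49, 62, 15, 43]): compare 38 with rec_max([15, 87, 49, 62, 15, 43])
rec_max([15, 87, 49, 62, 15, 43]): compare 15 with rec_max([87, 49, 62, 15, 43])
rec_max([87, 49, 62, 15, 43]): compare 87 with rec_max([49, 62, 15, 43])
rec_max([49, 62, 15, 43]): compare 49 with rec_max([62, 15, 43])
rec_max([62, 15, 43]): compare 62 with rec_max([15, 43])
rec_max([15, 43]): compare 15 with rec_max([43])
rec_max([43]) = 43  (base case)
Compare 15 with 43 -> 43
Compare 62 with 43 -> 62
Compare 49 with 62 -> 62
Compare 87 with 62 -> 87
Compare 15 with 87 -> 87
Compare 38 with 87 -> 87

87


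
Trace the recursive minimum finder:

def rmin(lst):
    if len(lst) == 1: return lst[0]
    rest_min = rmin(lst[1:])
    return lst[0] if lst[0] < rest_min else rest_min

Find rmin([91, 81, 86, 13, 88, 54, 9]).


rmin([91, 81, 86, 13, 88, 54, 9]): compare 91 with rmin([81, 86, 13, 88, 54, 9])
rmin([81, 86, 13, 88, 54, 9]): compare 81 with rmin([86, 13, 88, 54, 9])
rmin([86, 13, 88, 54, 9]): compare 86 with rmin([13, 88, 54, 9])
rmin([13, 88, 54, 9]): compare 13 with rmin([88, 54, 9])
rmin([88, 54, 9]): compare 88 with rmin([54, 9])
rmin([54, 9]): compare 54 with rmin([9])
rmin([9]) = 9  (base case)
Compare 54 with 9 -> 9
Compare 88 with 9 -> 9
Compare 13 with 9 -> 9
Compare 86 with 9 -> 9
Compare 81 with 9 -> 9
Compare 91 with 9 -> 9

9


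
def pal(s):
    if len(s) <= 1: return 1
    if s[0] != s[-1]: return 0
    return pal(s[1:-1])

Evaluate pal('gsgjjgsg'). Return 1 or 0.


pal('gsgjjgsg'): s[0]='g' == s[-1]='g' -> check pal('sgjjgs')
pal('sgjjgs'): s[0]='s' == s[-1]='s' -> check pal('gjjg')
pal('gjjg'): s[0]='g' == s[-1]='g' -> check pal('jj')
pal('jj'): s[0]='j' == s[-1]='j' -> check pal('')
pal(''): len <= 1 -> return 1  (base case)
Result: 1 (palindrome)

1


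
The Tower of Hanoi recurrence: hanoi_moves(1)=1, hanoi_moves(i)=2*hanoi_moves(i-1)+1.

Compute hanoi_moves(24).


hanoi_moves(24) = 2 * hanoi_moves(23) + 1
hanoi_moves(23) = 2 * hanoi_moves(22) + 1
hanoi_moves(22) = 2 * hanoi_moves(21) + 1
hanoi_moves(21) = 2 * hanoi_moves(20) + 1
hanoi_moves(20) = 2 * hanoi_moves(19) + 1
hanoi_moves(19) = 2 * hanoi_moves(18) + 1
hanoi_moves(18) = 2 * hanoi_moves(17) + 1
hanoi_moves(17) = 2 * hanoi_moves(16) + 1
hanoi_moves(16) = 2 * hanoi_moves(15) + 1
hanoi_moves(15) = 2 * hanoi_moves(14) + 1
hanoi_moves(14) = 2 * hanoi_moves(13) + 1
hanoi_moves(13) = 2 * hanoi_moves(12) + 1
hanoi_moves(12) = 2 * hanoi_moves(11) + 1
hanoi_moves(11) = 2 * hanoi_moves(10) + 1
hanoi_moves(10) = 2 * hanoi_moves(9) + 1
hanoi_moves(9) = 2 * hanoi_moves(8) + 1
hanoi_moves(8) = 2 * hanoi_moves(7) + 1
hanoi_moves(7) = 2 * hanoi_moves(6) + 1
hanoi_moves(6) = 2 * hanoi_moves(5) + 1
hanoi_moves(5) = 2 * hanoi_moves(4) + 1
hanoi_moves(4) = 2 * hanoi_moves(3) + 1
hanoi_moves(3) = 2 * hanoi_moves(2) + 1
hanoi_moves(2) = 2 * hanoi_moves(1) + 1
hanoi_moves(1) = 1  (base case)
hanoi_moves(2) = 2 * 1 + 1 = 3
hanoi_moves(3) = 2 * 3 + 1 = 7
hanoi_moves(4) = 2 * 7 + 1 = 15
hanoi_moves(5) = 2 * 15 + 1 = 31
hanoi_moves(6) = 2 * 31 + 1 = 63
hanoi_moves(7) = 2 * 63 + 1 = 127
hanoi_moves(8) = 2 * 127 + 1 = 255
hanoi_moves(9) = 2 * 255 + 1 = 511
hanoi_moves(10) = 2 * 511 + 1 = 1023
hanoi_moves(11) = 2 * 1023 + 1 = 2047
hanoi_moves(12) = 2 * 2047 + 1 = 4095
hanoi_moves(13) = 2 * 4095 + 1 = 8191
hanoi_moves(14) = 2 * 8191 + 1 = 16383
hanoi_moves(15) = 2 * 16383 + 1 = 32767
hanoi_moves(16) = 2 * 32767 + 1 = 65535
hanoi_moves(17) = 2 * 65535 + 1 = 131071
hanoi_moves(18) = 2 * 131071 + 1 = 262143
hanoi_moves(19) = 2 * 262143 + 1 = 524287
hanoi_moves(20) = 2 * 524287 + 1 = 1048575
hanoi_moves(21) = 2 * 1048575 + 1 = 2097151
hanoi_moves(22) = 2 * 2097151 + 1 = 4194303
hanoi_moves(23) = 2 * 4194303 + 1 = 8388607
hanoi_moves(24) = 2 * 8388607 + 1 = 16777215

16777215


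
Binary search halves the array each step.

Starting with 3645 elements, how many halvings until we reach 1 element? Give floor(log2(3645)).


3645 / 2 = 1822
1822 / 2 = 911
911 / 2 = 455
455 / 2 = 227
227 / 2 = 113
113 / 2 = 56
56 / 2 = 28
28 / 2 = 14
14 / 2 = 7
7 / 2 = 3
3 / 2 = 1
Reached 1 after 11 halvings

11


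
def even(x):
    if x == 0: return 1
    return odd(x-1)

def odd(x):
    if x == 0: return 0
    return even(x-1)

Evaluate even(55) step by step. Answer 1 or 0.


even(55) = odd(54)
odd(54) = even(53)
even(53) = odd(52)
odd(52) = even(51)
even(51) = odd(50)
odd(50) = even(49)
even(49) = odd(48)
odd(48) = even(47)
even(47) = odd(46)
odd(46) = even(45)
even(45) = odd(44)
odd(44) = even(43)
even(43) = odd(42)
odd(42) = even(41)
even(41) = odd(40)
odd(40) = even(39)
even(39) = odd(38)
odd(38) = even(37)
even(37) = odd(36)
odd(36) = even(35)
even(35) = odd(34)
odd(34) = even(33)
even(33) = odd(32)
odd(32) = even(31)
even(31) = odd(30)
odd(30) = even(29)
even(29) = odd(28)
odd(28) = even(27)
even(27) = odd(26)
odd(26) = even(25)
even(25) = odd(24)
odd(24) = even(23)
even(23) = odd(22)
odd(22) = even(21)
even(21) = odd(20)
odd(20) = even(19)
even(19) = odd(18)
odd(18) = even(17)
even(17) = odd(16)
odd(16) = even(15)
even(15) = odd(14)
odd(14) = even(13)
even(13) = odd(12)
odd(12) = even(11)
even(11) = odd(10)
odd(10) = even(9)
even(9) = odd(8)
odd(8) = even(7)
even(7) = odd(6)
odd(6) = even(5)
even(5) = odd(4)
odd(4) = even(3)
even(3) = odd(2)
odd(2) = even(1)
even(1) = odd(0)
odd(0) = 0  (base case)
Result: 0

0


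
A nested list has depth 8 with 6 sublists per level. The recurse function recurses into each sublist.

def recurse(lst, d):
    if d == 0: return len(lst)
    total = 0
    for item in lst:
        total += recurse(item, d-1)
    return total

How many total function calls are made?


At depth 0 (root): 1 call
At depth 1: each of 1 parents calls recurse on 6 children = 6 calls
At depth 2: each of 6 parents calls recurse on 6 children = 36 calls
At depth 3: each of 36 parents calls recurse on 6 children = 216 calls
At depth 4: each of 216 parents calls recurse on 6 children = 1296 calls
At depth 5: each of 1296 parents calls recurse on 6 children = 7776 calls
At depth 6: each of 7776 parents calls recurse on 6 children = 46656 calls
At depth 7: each of 46656 parents calls recurse on 6 children = 279936 calls
At depth 8: each of 279936 parents calls recurse on 6 children = 1679616 calls
Total: 1 + 6 + 36 + 216 + 1296 + 7776 + 46656 + 279936 + 1679616 = 2015539

2015539


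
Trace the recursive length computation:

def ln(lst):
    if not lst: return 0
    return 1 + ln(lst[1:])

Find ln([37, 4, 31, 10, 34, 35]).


ln([37, 4, 31, 10, 34, 35]) = 1 + ln([4, 31, 10, 34, 35])
ln([4, 31, 10, 34, 35]) = 1 + ln([31, 10, 34, 35])
ln([31, 10, 34, 35]) = 1 + ln([10, 34, 35])
ln([10, 34, 35]) = 1 + ln([34, 35])
ln([34, 35]) = 1 + ln([35])
ln([35]) = 1 + ln([])
ln([]) = 0  (base case)
Unwinding: 1 + 1 + 1 + 1 + 1 + 1 + 0 = 6

6


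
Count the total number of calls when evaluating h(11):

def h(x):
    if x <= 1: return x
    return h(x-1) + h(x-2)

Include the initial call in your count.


Let C(n) = total calls for h(n)
C(0) = 1, C(1) = 1
C(2) = 1 + C(1) + C(0) = 1 + 1 + 1 = 3
C(3) = 1 + C(2) + C(1) = 1 + 3 + 1 = 5
C(4) = 1 + C(3) + C(2) = 1 + 5 + 3 = 9
C(5) = 1 + C(4) + C(3) = 1 + 9 + 5 = 15
C(6) = 1 + C(5) + C(4) = 1 + 15 + 9 = 25
C(7) = 1 + C(6) + C(5) = 1 + 25 + 15 = 41
C(8) = 1 + C(7) + C(6) = 1 + 41 + 25 = 67
C(9) = 1 + C(8) + C(7) = 1 + 67 + 41 = 109
C(10) = 1 + C(9) + C(8) = 1 + 109 + 67 = 177
C(11) = 1 + C(10) + C(9) = 1 + 177 + 109 = 287

287


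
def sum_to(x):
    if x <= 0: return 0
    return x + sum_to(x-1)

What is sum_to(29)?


sum_to(29)
= 29 + 28 + 27 + 26 + 25 + 24 + 23 + 22 + 21 + 20 + 19 + 18 + 17 + 16 + 15 + 14 + 13 + 12 + 11 + 10 + 9 + 8 + 7 + 6 + 5 + 4 + 3 + 2 + 1 + sum_to(0)
= 29 + 28 + 27 + 26 + 25 + 24 + 23 + 22 + 21 + 20 + 19 + 18 + 17 + 16 + 15 + 14 + 13 + 12 + 11 + 10 + 9 + 8 + 7 + 6 + 5 + 4 + 3 + 2 + 1 + 0
= 435

435


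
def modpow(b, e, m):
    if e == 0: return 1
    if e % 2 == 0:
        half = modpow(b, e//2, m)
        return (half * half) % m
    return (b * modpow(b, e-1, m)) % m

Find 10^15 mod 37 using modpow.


modpow(10, 15, 37): e is odd, compute modpow(10, 14, 37)
  modpow(10, 14, 37): e is even, compute modpow(10, 7, 37)
    modpow(10, 7, 37): e is odd, compute modpow(10, 6, 37)
      modpow(10, 6, 37): e is even, compute modpow(10, 3, 37)
        modpow(10, 3, 37): e is odd, compute modpow(10, 2, 37)
          modpow(10, 2, 37): e is even, compute modpow(10, 1, 37)
          modpow(10, 1, 37): e is odd, compute modpow(10, 0, 37)
          modpow(10, 0, 37) = 1
          (10 * 1) % 37 = 10
          half=10, (10*10) % 37 = 26
        (10 * 26) % 37 = 1
      half=1, (1*1) % 37 = 1
    (10 * 1) % 37 = 10
  half=10, (10*10) % 37 = 26
(10 * 26) % 37 = 1

1


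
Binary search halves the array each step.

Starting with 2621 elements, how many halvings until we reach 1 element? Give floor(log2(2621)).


2621 / 2 = 1310
1310 / 2 = 655
655 / 2 = 327
327 / 2 = 163
163 / 2 = 81
81 / 2 = 40
40 / 2 = 20
20 / 2 = 10
10 / 2 = 5
5 / 2 = 2
2 / 2 = 1
Reached 1 after 11 halvings

11


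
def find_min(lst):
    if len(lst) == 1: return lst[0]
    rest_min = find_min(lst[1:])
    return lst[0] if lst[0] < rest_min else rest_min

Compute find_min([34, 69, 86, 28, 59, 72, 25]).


find_min([34, 69, 86, 28, 59, 72, 25]): compare 34 with find_min([69, 86, 28, 59, 72, 25])
find_min([69, 86, 28, 59, 72, 25]): compare 69 with find_min([86, 28, 59, 72, 25])
find_min([86, 28, 59, 72, 25]): compare 86 with find_min([28, 59, 72, 25])
find_min([28, 59, 72, 25]): compare 28 with find_min([59, 72, 25])
find_min([59, 72, 25]): compare 59 with find_min([72, 25])
find_min([72, 25]): compare 72 with find_min([25])
find_min([25]) = 25  (base case)
Compare 72 with 25 -> 25
Compare 59 with 25 -> 25
Compare 28 with 25 -> 25
Compare 86 with 25 -> 25
Compare 69 with 25 -> 25
Compare 34 with 25 -> 25

25


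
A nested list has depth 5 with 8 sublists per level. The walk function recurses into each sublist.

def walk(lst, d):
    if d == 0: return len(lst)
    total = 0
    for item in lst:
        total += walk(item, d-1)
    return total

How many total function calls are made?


At depth 0 (root): 1 call
At depth 1: each of 1 parents calls walk on 8 children = 8 calls
At depth 2: each of 8 parents calls walk on 8 children = 64 calls
At depth 3: each of 64 parents calls walk on 8 children = 512 calls
At depth 4: each of 512 parents calls walk on 8 children = 4096 calls
At depth 5: each of 4096 parents calls walk on 8 children = 32768 calls
Total: 1 + 8 + 64 + 512 + 4096 + 32768 = 37449

37449


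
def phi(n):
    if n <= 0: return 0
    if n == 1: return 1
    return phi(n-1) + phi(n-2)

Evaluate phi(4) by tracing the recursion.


Computing phi(4) bottom-up:
phi(0) = 0
phi(1) = 1
phi(2) = phi(1) + phi(0) = 1 + 0 = 1
phi(3) = phi(2) + phi(1) = 1 + 1 = 2
phi(4) = phi(3) + phi(2) = 2 + 1 = 3

3


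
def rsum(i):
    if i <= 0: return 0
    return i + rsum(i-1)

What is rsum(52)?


rsum(52)
= 52 + 51 + 50 + 49 + 48 + 47 + 46 + 45 + 44 + 43 + 42 + 41 + 40 + 39 + 38 + 37 + 36 + 35 + 34 + 33 + 32 + 31 + 30 + 29 + 28 + 27 + 26 + 25 + 24 + 23 + 22 + 21 + 20 + 19 + 18 + 17 + 16 + 15 + 14 + 13 + 12 + 11 + 10 + 9 + 8 + 7 + 6 + 5 + 4 + 3 + 2 + 1 + rsum(0)
= 52 + 51 + 50 + 49 + 48 + 47 + 46 + 45 + 44 + 43 + 42 + 41 + 40 + 39 + 38 + 37 + 36 + 35 + 34 + 33 + 32 + 31 + 30 + 29 + 28 + 27 + 26 + 25 + 24 + 23 + 22 + 21 + 20 + 19 + 18 + 17 + 16 + 15 + 14 + 13 + 12 + 11 + 10 + 9 + 8 + 7 + 6 + 5 + 4 + 3 + 2 + 1 + 0
= 1378

1378


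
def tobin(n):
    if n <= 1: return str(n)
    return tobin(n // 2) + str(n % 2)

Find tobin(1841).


tobin(1841) = tobin(920) + '1'
tobin(920) = tobin(460) + '0'
tobin(460) = tobin(230) + '0'
tobin(230) = tobin(115) + '0'
tobin(115) = tobin(57) + '1'
tobin(57) = tobin(28) + '1'
tobin(28) = tobin(14) + '0'
tobin(14) = tobin(7) + '0'
tobin(7) = tobin(3) + '1'
tobin(3) = tobin(1) + '1'
tobin(1) = '1'  (base case)
Concatenating: '1' + '1' + '1' + '0' + '0' + '1' + '1' + '0' + '0' + '0' + '1' = '11100110001'

11100110001


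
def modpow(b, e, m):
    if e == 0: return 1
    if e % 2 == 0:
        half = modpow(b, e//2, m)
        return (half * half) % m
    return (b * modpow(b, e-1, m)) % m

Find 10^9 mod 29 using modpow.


modpow(10, 9, 29): e is odd, compute modpow(10, 8, 29)
  modpow(10, 8, 29): e is even, compute modpow(10, 4, 29)
    modpow(10, 4, 29): e is even, compute modpow(10, 2, 29)
      modpow(10, 2, 29): e is even, compute modpow(10, 1, 29)
        modpow(10, 1, 29): e is odd, compute modpow(10, 0, 29)
          modpow(10, 0, 29) = 1
        (10 * 1) % 29 = 10
      half=10, (10*10) % 29 = 13
    half=13, (13*13) % 29 = 24
  half=24, (24*24) % 29 = 25
(10 * 25) % 29 = 18

18
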